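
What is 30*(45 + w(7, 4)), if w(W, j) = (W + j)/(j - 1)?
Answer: 1460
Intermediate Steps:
w(W, j) = (W + j)/(-1 + j)
30*(45 + w(7, 4)) = 30*(45 + (7 + 4)/(-1 + 4)) = 30*(45 + 11/3) = 30*(146/3) = 1460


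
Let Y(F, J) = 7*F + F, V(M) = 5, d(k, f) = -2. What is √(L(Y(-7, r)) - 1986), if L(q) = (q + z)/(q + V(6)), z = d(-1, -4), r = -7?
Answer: 2*I*√1290657/51 ≈ 44.552*I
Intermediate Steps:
z = -2
Y(F, J) = 8*F
L(q) = (-2 + q)/(5 + q) (L(q) = (q - 2)/(q + 5) = (-2 + q)/(5 + q))
√(L(Y(-7, r)) - 1986) = √((-2 + 8*(-7))/(5 + 8*(-7)) - 1986) = √((-2 - 56)/(5 - 56) - 1986) = √(-58/(-51) - 1986) = √(-1/51*(-58) - 1986) = √(58/51 - 1986) = √(-101228/51) = 2*I*√1290657/51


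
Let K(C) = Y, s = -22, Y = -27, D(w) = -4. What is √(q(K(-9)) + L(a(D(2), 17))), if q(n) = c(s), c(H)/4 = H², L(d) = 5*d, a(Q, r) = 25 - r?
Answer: 2*√494 ≈ 44.452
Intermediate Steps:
K(C) = -27
c(H) = 4*H²
q(n) = 1936 (q(n) = 4*(-22)² = 4*484 = 1936)
√(q(K(-9)) + L(a(D(2), 17))) = √(1936 + 5*(25 - 1*17)) = √(1936 + 5*(25 - 17)) = √(1936 + 5*8) = √(1936 + 40) = √1976 = 2*√494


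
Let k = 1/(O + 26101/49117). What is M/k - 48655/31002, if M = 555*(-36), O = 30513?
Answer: -928345212869702755/1522725234 ≈ -6.0966e+8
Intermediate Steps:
M = -19980
k = 49117/1498733122 (k = 1/(30513 + 26101/49117) = 1/(1498733122/49117) = 49117/1498733122 ≈ 3.2772e-5)
M/k - 48655/31002 = -19980/49117/1498733122 - 48655/31002 = -19980*1498733122/49117 - 48655*1/31002 = -29944687777560/49117 - 48655/31002 = -928345212869702755/1522725234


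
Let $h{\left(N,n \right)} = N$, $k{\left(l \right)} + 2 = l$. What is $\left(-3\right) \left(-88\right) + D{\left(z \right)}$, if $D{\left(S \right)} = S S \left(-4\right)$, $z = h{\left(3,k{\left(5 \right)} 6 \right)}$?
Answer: $228$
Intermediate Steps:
$k{\left(l \right)} = -2 + l$
$z = 3$
$D{\left(S \right)} = - 4 S^{2}$ ($D{\left(S \right)} = S^{2} \left(-4\right) = - 4 S^{2}$)
$\left(-3\right) \left(-88\right) + D{\left(z \right)} = \left(-3\right) \left(-88\right) - 4 \cdot 3^{2} = 264 - 36 = 228$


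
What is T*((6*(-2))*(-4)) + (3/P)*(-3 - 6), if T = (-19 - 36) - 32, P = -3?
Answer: -4167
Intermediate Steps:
T = -87 (T = -55 - 32 = -87)
T*((6*(-2))*(-4)) + (3/P)*(-3 - 6) = -87*6*(-2)*(-4) + (3/(-3))*(-3 - 6) = -(-1044)*(-4) + (3*(-1/3))*(-9) = -87*48 - 1*(-9) = -4176 + 9 = -4167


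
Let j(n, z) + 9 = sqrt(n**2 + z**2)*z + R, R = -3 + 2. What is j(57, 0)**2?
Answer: 100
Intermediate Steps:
R = -1
j(n, z) = -10 + z*sqrt(n**2 + z**2) (j(n, z) = -9 + (sqrt(n**2 + z**2)*z - 1) = -9 + (z*sqrt(n**2 + z**2) - 1) = -9 + (-1 + z*sqrt(n**2 + z**2)) = -10 + z*sqrt(n**2 + z**2))
j(57, 0)**2 = (-10 + 0*sqrt(57**2 + 0**2))**2 = (-10 + 0*sqrt(3249 + 0))**2 = (-10 + 0*sqrt(3249))**2 = (-10 + 0*57)**2 = (-10 + 0)**2 = (-10)**2 = 100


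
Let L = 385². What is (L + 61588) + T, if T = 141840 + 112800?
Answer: 464453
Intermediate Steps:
L = 148225
T = 254640
(L + 61588) + T = (148225 + 61588) + 254640 = 209813 + 254640 = 464453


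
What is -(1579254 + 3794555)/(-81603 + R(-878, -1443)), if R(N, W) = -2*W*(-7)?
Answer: 5373809/101805 ≈ 52.785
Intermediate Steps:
R(N, W) = 14*W
-(1579254 + 3794555)/(-81603 + R(-878, -1443)) = -(1579254 + 3794555)/(-81603 + 14*(-1443)) = -5373809/(-81603 - 20202) = -5373809/(-101805) = -5373809*(-1)/101805 = -1*(-5373809/101805) = 5373809/101805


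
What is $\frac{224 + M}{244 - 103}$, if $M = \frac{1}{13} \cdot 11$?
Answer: $\frac{2923}{1833} \approx 1.5947$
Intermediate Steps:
$M = \frac{11}{13}$ ($M = \frac{1}{13} \cdot 11 = \frac{11}{13} \approx 0.84615$)
$\frac{224 + M}{244 - 103} = \frac{224 + \frac{11}{13}}{244 - 103} = \frac{2923}{13 \cdot 141} = \frac{2923}{13} \cdot \frac{1}{141} = \frac{2923}{1833}$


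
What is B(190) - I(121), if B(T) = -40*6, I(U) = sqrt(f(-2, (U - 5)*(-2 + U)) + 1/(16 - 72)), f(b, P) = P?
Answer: -240 - sqrt(10822322)/28 ≈ -357.49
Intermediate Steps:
I(U) = sqrt(-1/56 + (-5 + U)*(-2 + U)) (I(U) = sqrt((U - 5)*(-2 + U) + 1/(16 - 72)) = sqrt((-5 + U)*(-2 + U) + 1/(-56)) = sqrt((-5 + U)*(-2 + U) - 1/56) = sqrt(-1/56 + (-5 + U)*(-2 + U)))
B(T) = -240
B(190) - I(121) = -240 - sqrt(7826 - 5488*121 + 784*121**2)/28 = -240 - sqrt(7826 - 664048 + 784*14641)/28 = -240 - sqrt(7826 - 664048 + 11478544)/28 = -240 - sqrt(10822322)/28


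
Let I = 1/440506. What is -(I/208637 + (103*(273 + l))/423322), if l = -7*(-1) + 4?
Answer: -1344214967021233/19452884185004842 ≈ -0.069101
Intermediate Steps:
l = 11 (l = 7 + 4 = 11)
I = 1/440506 ≈ 2.2701e-6
-(I/208637 + (103*(273 + l))/423322) = -((1/440506)/208637 + (103*(273 + 11))/423322) = -((1/440506)*(1/208637) + (103*284)*(1/423322)) = -(1/91905850322 + 29252*(1/423322)) = -(1/91905850322 + 14626/211661) = -1*1344214967021233/19452884185004842 = -1344214967021233/19452884185004842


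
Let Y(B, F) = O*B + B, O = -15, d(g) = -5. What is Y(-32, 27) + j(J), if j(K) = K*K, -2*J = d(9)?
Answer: 1817/4 ≈ 454.25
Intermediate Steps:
Y(B, F) = -14*B (Y(B, F) = -15*B + B = -14*B)
J = 5/2 (J = -½*(-5) = 5/2 ≈ 2.5000)
j(K) = K²
Y(-32, 27) + j(J) = -14*(-32) + (5/2)² = 448 + 25/4 = 1817/4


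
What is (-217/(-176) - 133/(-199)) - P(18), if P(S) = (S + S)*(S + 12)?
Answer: -37759329/35024 ≈ -1078.1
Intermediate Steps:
P(S) = 2*S*(12 + S) (P(S) = (2*S)*(12 + S) = 2*S*(12 + S))
(-217/(-176) - 133/(-199)) - P(18) = (-217/(-176) - 133/(-199)) - 2*18*(12 + 18) = (-217*(-1/176) - 133*(-1/199)) - 2*18*30 = (217/176 + 133/199) - 1*1080 = 66591/35024 - 1080 = -37759329/35024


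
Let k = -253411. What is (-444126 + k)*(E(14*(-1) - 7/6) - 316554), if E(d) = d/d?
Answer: 220807429961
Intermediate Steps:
E(d) = 1
(-444126 + k)*(E(14*(-1) - 7/6) - 316554) = (-444126 - 253411)*(1 - 316554) = -697537*(-316553) = 220807429961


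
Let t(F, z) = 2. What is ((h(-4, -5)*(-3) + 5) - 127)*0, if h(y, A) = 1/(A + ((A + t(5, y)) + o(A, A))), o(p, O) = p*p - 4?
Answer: 0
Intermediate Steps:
o(p, O) = -4 + p² (o(p, O) = p² - 4 = -4 + p²)
h(y, A) = 1/(-2 + A² + 2*A) (h(y, A) = 1/(A + ((A + 2) + (-4 + A²))) = 1/(A + ((2 + A) + (-4 + A²))) = 1/(A + (-2 + A + A²)) = 1/(-2 + A² + 2*A))
((h(-4, -5)*(-3) + 5) - 127)*0 = ((-3/(-2 + (-5)² + 2*(-5)) + 5) - 127)*0 = ((-3/(-2 + 25 - 10) + 5) - 127)*0 = ((-3/13 + 5) - 127)*0 = (62/13 - 127)*0 = -1589/13*0 = 0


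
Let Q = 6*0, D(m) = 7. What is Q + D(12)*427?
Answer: 2989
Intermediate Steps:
Q = 0
Q + D(12)*427 = 0 + 7*427 = 0 + 2989 = 2989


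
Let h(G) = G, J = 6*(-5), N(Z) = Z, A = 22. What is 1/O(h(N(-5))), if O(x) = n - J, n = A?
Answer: 1/52 ≈ 0.019231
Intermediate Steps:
n = 22
J = -30
O(x) = 52 (O(x) = 22 - 1*(-30) = 22 + 30 = 52)
1/O(h(N(-5))) = 1/52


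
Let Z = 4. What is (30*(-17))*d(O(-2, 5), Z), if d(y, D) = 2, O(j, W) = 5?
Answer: -1020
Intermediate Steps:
(30*(-17))*d(O(-2, 5), Z) = (30*(-17))*2 = -510*2 = -1020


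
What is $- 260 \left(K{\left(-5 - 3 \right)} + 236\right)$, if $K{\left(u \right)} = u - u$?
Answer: $-61360$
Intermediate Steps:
$K{\left(u \right)} = 0$
$- 260 \left(K{\left(-5 - 3 \right)} + 236\right) = - 260 \left(0 + 236\right) = \left(-260\right) 236 = -61360$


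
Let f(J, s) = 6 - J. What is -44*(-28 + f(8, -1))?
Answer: 1320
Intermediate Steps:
-44*(-28 + f(8, -1)) = -44*(-28 + (6 - 1*8)) = -44*(-28 + (6 - 8)) = -44*(-28 - 2) = -44*(-30) = 1320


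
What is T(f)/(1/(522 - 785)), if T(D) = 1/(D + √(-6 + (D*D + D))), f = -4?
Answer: 526/5 + 263*√6/10 ≈ 169.62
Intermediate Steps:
T(D) = 1/(D + √(-6 + D + D²)) (T(D) = 1/(D + √(-6 + (D² + D))) = 1/(D + √(-6 + (D + D²))) = 1/(D + √(-6 + D + D²)))
T(f)/(1/(522 - 785)) = 1/((-4 + √(-6 - 4 + (-4)²))*(1/(522 - 785))) = 1/((-4 + √(-6 - 4 + 16))*(1/(-263))) = 1/((-4 + √6)*(-1/263)) = -263/(-4 + √6)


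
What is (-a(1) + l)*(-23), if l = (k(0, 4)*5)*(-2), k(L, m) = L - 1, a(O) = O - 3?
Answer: -276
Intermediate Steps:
a(O) = -3 + O
k(L, m) = -1 + L
l = 10 (l = ((-1 + 0)*5)*(-2) = -1*5*(-2) = -5*(-2) = 10)
(-a(1) + l)*(-23) = (-(-3 + 1) + 10)*(-23) = (-1*(-2) + 10)*(-23) = (2 + 10)*(-23) = 12*(-23) = -276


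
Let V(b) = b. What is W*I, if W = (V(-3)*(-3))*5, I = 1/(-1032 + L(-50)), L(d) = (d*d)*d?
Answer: -45/126032 ≈ -0.00035705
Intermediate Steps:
L(d) = d³ (L(d) = d²*d = d³)
I = -1/126032 (I = 1/(-1032 + (-50)³) = 1/(-1032 - 125000) = 1/(-126032) = -1/126032 ≈ -7.9345e-6)
W = 45 (W = -3*(-3)*5 = 9*5 = 45)
W*I = 45*(-1/126032) = -45/126032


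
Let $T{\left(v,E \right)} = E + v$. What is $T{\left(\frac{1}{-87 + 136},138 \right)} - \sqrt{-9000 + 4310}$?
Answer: $\frac{6763}{49} - i \sqrt{4690} \approx 138.02 - 68.484 i$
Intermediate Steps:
$T{\left(\frac{1}{-87 + 136},138 \right)} - \sqrt{-9000 + 4310} = \left(138 + \frac{1}{-87 + 136}\right) - \sqrt{-9000 + 4310} = \left(138 + \frac{1}{49}\right) - \sqrt{-4690} = \left(138 + \frac{1}{49}\right) - i \sqrt{4690} = \frac{6763}{49} - i \sqrt{4690}$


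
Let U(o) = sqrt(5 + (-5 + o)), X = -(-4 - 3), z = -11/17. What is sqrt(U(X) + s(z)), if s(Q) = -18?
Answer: sqrt(-18 + sqrt(7)) ≈ 3.9184*I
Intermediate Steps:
z = -11/17 (z = -11*1/17 = -11/17 ≈ -0.64706)
X = 7 (X = -1*(-7) = 7)
U(o) = sqrt(o)
sqrt(U(X) + s(z)) = sqrt(sqrt(7) - 18) = sqrt(-18 + sqrt(7))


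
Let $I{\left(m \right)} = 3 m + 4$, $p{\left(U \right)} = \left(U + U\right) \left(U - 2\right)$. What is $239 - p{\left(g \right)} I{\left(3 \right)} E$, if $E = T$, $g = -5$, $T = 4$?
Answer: $-3401$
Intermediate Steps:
$p{\left(U \right)} = 2 U \left(-2 + U\right)$
$I{\left(m \right)} = 4 + 3 m$
$E = 4$
$239 - p{\left(g \right)} I{\left(3 \right)} E = 239 - 2 \left(-5\right) \left(-2 - 5\right) \left(4 + 3 \cdot 3\right) 4 = 239 - 2 \left(-5\right) \left(-7\right) \left(4 + 9\right) 4 = 239 - 70 \cdot 13 \cdot 4 = 239 - 910 \cdot 4 = 239 - 3640 = -3401$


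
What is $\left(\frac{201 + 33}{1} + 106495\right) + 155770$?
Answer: $262499$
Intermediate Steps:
$\left(\frac{201 + 33}{1} + 106495\right) + 155770 = \left(1 \cdot 234 + 106495\right) + 155770 = \left(234 + 106495\right) + 155770 = 106729 + 155770 = 262499$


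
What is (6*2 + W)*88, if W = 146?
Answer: 13904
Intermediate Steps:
(6*2 + W)*88 = (6*2 + 146)*88 = (12 + 146)*88 = 158*88 = 13904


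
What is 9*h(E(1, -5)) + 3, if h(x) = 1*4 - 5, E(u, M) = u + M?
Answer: -6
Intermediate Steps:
E(u, M) = M + u
h(x) = -1 (h(x) = 4 - 5 = -1)
9*h(E(1, -5)) + 3 = 9*(-1) + 3 = -9 + 3 = -6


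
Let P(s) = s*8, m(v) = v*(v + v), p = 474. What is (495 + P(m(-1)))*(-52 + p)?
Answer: 215642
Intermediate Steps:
m(v) = 2*v² (m(v) = v*(2*v) = 2*v²)
P(s) = 8*s
(495 + P(m(-1)))*(-52 + p) = (495 + 8*(2*(-1)²))*(-52 + 474) = (495 + 8*(2*1))*422 = (495 + 8*2)*422 = (495 + 16)*422 = 511*422 = 215642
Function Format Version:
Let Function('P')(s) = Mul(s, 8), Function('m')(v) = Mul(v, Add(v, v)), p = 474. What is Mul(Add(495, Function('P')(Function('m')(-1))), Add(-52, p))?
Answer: 215642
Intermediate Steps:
Function('m')(v) = Mul(2, Pow(v, 2)) (Function('m')(v) = Mul(v, Mul(2, v)) = Mul(2, Pow(v, 2)))
Function('P')(s) = Mul(8, s)
Mul(Add(495, Function('P')(Function('m')(-1))), Add(-52, p)) = Mul(Add(495, Mul(8, Mul(2, Pow(-1, 2)))), Add(-52, 474)) = Mul(Add(495, Mul(8, Mul(2, 1))), 422) = Mul(Add(495, Mul(8, 2)), 422) = Mul(Add(495, 16), 422) = Mul(511, 422) = 215642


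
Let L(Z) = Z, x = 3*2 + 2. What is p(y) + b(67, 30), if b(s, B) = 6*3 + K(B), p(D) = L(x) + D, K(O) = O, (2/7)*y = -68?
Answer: -182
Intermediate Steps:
y = -238 (y = (7/2)*(-68) = -238)
x = 8 (x = 6 + 2 = 8)
p(D) = 8 + D
b(s, B) = 18 + B (b(s, B) = 6*3 + B = 18 + B)
p(y) + b(67, 30) = (8 - 238) + (18 + 30) = -230 + 48 = -182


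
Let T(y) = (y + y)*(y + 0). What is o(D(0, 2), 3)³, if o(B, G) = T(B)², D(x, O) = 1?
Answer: 64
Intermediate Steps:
T(y) = 2*y² (T(y) = (2*y)*y = 2*y²)
o(B, G) = 4*B⁴ (o(B, G) = (2*B²)² = 4*B⁴)
o(D(0, 2), 3)³ = (4*1⁴)³ = (4*1)³ = 4³ = 64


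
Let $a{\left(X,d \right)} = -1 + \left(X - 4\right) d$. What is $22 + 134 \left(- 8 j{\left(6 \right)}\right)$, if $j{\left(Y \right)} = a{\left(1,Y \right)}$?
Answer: $20390$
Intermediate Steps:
$a{\left(X,d \right)} = -1 + d \left(-4 + X\right)$ ($a{\left(X,d \right)} = -1 + \left(X - 4\right) d = -1 + \left(-4 + X\right) d = -1 + d \left(-4 + X\right)$)
$j{\left(Y \right)} = -1 - 3 Y$ ($j{\left(Y \right)} = -1 - 4 Y + 1 Y = -1 - 4 Y + Y = -1 - 3 Y$)
$22 + 134 \left(- 8 j{\left(6 \right)}\right) = 22 + 134 \left(- 8 \left(-1 - 18\right)\right) = 22 + 134 \left(\left(-8\right) \left(-19\right)\right) = 22 + 134 \cdot 152 = 22 + 20368 = 20390$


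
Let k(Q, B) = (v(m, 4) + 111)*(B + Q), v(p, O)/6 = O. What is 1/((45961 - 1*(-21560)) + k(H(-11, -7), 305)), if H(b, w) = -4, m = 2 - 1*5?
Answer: 1/108156 ≈ 9.2459e-6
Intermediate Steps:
m = -3 (m = 2 - 5 = -3)
v(p, O) = 6*O
k(Q, B) = 135*B + 135*Q (k(Q, B) = (6*4 + 111)*(B + Q) = (24 + 111)*(B + Q) = 135*(B + Q) = 135*B + 135*Q)
1/((45961 - 1*(-21560)) + k(H(-11, -7), 305)) = 1/((45961 - 1*(-21560)) + (135*305 + 135*(-4))) = 1/((45961 + 21560) + (41175 - 540)) = 1/(67521 + 40635) = 1/108156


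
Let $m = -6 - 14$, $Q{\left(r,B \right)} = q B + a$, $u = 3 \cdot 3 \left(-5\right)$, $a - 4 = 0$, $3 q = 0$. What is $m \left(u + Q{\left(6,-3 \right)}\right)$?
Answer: $820$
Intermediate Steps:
$q = 0$ ($q = \frac{1}{3} \cdot 0 = 0$)
$a = 4$ ($a = 4 + 0 = 4$)
$u = -45$ ($u = 9 \left(-5\right) = -45$)
$Q{\left(r,B \right)} = 4$ ($Q{\left(r,B \right)} = 0 B + 4 = 0 + 4 = 4$)
$m = -20$
$m \left(u + Q{\left(6,-3 \right)}\right) = - 20 \left(-45 + 4\right) = \left(-20\right) \left(-41\right) = 820$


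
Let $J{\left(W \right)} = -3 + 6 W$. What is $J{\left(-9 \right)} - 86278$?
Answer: $-86335$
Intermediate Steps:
$J{\left(-9 \right)} - 86278 = \left(-3 + 6 \left(-9\right)\right) - 86278 = \left(-3 - 54\right) - 86278 = -57 - 86278 = -86335$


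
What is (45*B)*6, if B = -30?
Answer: -8100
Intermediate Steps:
(45*B)*6 = (45*(-30))*6 = -1350*6 = -8100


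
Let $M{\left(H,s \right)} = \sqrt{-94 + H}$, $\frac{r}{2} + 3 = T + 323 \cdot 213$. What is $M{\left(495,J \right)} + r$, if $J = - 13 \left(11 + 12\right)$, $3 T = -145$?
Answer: $\frac{412486}{3} + \sqrt{401} \approx 1.3752 \cdot 10^{5}$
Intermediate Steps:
$T = - \frac{145}{3}$ ($T = \frac{1}{3} \left(-145\right) = - \frac{145}{3} \approx -48.333$)
$r = \frac{412486}{3}$ ($r = -6 + 2 \left(- \frac{145}{3} + 323 \cdot 213\right) = -6 + 2 \left(- \frac{145}{3} + 68799\right) = -6 + 2 \cdot \frac{206252}{3} = -6 + \frac{412504}{3} = \frac{412486}{3} \approx 1.375 \cdot 10^{5}$)
$J = -299$ ($J = \left(-13\right) 23 = -299$)
$M{\left(495,J \right)} + r = \sqrt{-94 + 495} + \frac{412486}{3} = \sqrt{401} + \frac{412486}{3} = \frac{412486}{3} + \sqrt{401}$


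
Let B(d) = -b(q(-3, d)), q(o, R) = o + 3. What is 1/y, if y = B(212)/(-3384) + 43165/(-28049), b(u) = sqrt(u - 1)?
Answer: -13864679553533760/21336550857276001 - 2662349820984*I/21336550857276001 ≈ -0.64981 - 0.00012478*I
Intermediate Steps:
q(o, R) = 3 + o
b(u) = sqrt(-1 + u)
B(d) = -I (B(d) = -sqrt(-1 + (3 - 3)) = -sqrt(-1 + 0) = -sqrt(-1) = -I)
y = -43165/28049 + I/3384 (y = -I/(-3384) + 43165/(-28049) = -I*(-1/3384) + 43165*(-1/28049) = I/3384 - 43165/28049 = -43165/28049 + I/3384 ≈ -1.5389 + 0.00029551*I)
1/y = 1/(-43165/28049 + I/3384) = 9009391794209856*(-43165/28049 - I/3384)/21336550857276001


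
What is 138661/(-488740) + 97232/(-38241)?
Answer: -7546243283/2669986620 ≈ -2.8263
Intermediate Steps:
138661/(-488740) + 97232/(-38241) = 138661*(-1/488740) + 97232*(-1/38241) = -138661/488740 - 97232/38241 = -7546243283/2669986620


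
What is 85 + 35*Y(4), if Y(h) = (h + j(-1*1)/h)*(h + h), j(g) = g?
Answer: 1135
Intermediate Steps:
Y(h) = 2*h*(h - 1/h) (Y(h) = (h + (-1*1)/h)*(h + h) = (h - 1/h)*(2*h) = 2*h*(h - 1/h))
85 + 35*Y(4) = 85 + 35*(-2 + 2*4²) = 85 + 35*(-2 + 2*16) = 85 + 35*(-2 + 32) = 85 + 35*30 = 85 + 1050 = 1135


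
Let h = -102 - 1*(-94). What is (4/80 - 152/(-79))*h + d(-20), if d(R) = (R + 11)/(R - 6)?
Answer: -158633/10270 ≈ -15.446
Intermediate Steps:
d(R) = (11 + R)/(-6 + R)
h = -8 (h = -102 + 94 = -8)
(4/80 - 152/(-79))*h + d(-20) = (4/80 - 152/(-79))*(-8) + (11 - 20)/(-6 - 20) = (4*(1/80) - 152*(-1/79))*(-8) - 9/(-26) = (1/20 + 152/79)*(-8) - 1/26*(-9) = (3119/1580)*(-8) + 9/26 = -6238/395 + 9/26 = -158633/10270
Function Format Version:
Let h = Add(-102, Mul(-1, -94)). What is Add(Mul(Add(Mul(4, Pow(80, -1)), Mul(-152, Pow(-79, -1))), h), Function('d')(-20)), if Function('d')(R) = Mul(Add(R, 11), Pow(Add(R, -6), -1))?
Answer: Rational(-158633, 10270) ≈ -15.446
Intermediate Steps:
Function('d')(R) = Mul(Pow(Add(-6, R), -1), Add(11, R)) (Function('d')(R) = Mul(Add(11, R), Pow(Add(-6, R), -1)) = Mul(Pow(Add(-6, R), -1), Add(11, R)))
h = -8 (h = Add(-102, 94) = -8)
Add(Mul(Add(Mul(4, Pow(80, -1)), Mul(-152, Pow(-79, -1))), h), Function('d')(-20)) = Add(Mul(Add(Mul(4, Pow(80, -1)), Mul(-152, Pow(-79, -1))), -8), Mul(Pow(Add(-6, -20), -1), Add(11, -20))) = Add(Mul(Add(Mul(4, Rational(1, 80)), Mul(-152, Rational(-1, 79))), -8), Mul(Pow(-26, -1), -9)) = Add(Mul(Add(Rational(1, 20), Rational(152, 79)), -8), Mul(Rational(-1, 26), -9)) = Add(Mul(Rational(3119, 1580), -8), Rational(9, 26)) = Add(Rational(-6238, 395), Rational(9, 26)) = Rational(-158633, 10270)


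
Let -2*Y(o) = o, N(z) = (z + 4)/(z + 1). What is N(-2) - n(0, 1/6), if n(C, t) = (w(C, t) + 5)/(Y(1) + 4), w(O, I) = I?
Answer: -73/21 ≈ -3.4762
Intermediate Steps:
N(z) = (4 + z)/(1 + z)
Y(o) = -o/2
n(C, t) = 10/7 + 2*t/7 (n(C, t) = (t + 5)/(-½*1 + 4) = (5 + t)/(-½ + 4) = (5 + t)/(7/2) = (5 + t)*(2/7) = 10/7 + 2*t/7)
N(-2) - n(0, 1/6) = (4 - 2)/(1 - 2) - (10/7 + (2/7)/6) = 2/(-1) - (10/7 + (2/7)*(⅙)) = -1*2 - (10/7 + 1/21) = -2 - 1*31/21 = -2 - 31/21 = -73/21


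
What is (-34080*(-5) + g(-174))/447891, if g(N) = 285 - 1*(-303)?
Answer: 56996/149297 ≈ 0.38176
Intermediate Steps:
g(N) = 588 (g(N) = 285 + 303 = 588)
(-34080*(-5) + g(-174))/447891 = (-34080*(-5) + 588)/447891 = (170400 + 588)*(1/447891) = 170988*(1/447891) = 56996/149297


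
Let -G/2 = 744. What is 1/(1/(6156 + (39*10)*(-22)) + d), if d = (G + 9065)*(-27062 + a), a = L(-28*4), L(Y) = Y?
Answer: -2424/499095292753 ≈ -4.8568e-9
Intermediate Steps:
G = -1488 (G = -2*744 = -1488)
a = -112 (a = -28*4 = -112)
d = -205897398 (d = (-1488 + 9065)*(-27062 - 112) = 7577*(-27174) = -205897398)
1/(1/(6156 + (39*10)*(-22)) + d) = 1/(1/(6156 + (39*10)*(-22)) - 205897398) = 1/(1/(6156 + 390*(-22)) - 205897398) = 1/(1/(6156 - 8580) - 205897398) = 1/(1/(-2424) - 205897398) = 1/(-1/2424 - 205897398) = 1/(-499095292753/2424) = -2424/499095292753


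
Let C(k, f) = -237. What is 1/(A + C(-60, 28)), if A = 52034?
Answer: 1/51797 ≈ 1.9306e-5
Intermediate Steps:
1/(A + C(-60, 28)) = 1/(52034 - 237) = 1/51797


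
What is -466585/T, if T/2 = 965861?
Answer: -466585/1931722 ≈ -0.24154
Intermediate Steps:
T = 1931722 (T = 2*965861 = 1931722)
-466585/T = -466585/1931722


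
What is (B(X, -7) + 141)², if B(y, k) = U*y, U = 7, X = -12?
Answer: 3249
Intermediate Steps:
B(y, k) = 7*y
(B(X, -7) + 141)² = (7*(-12) + 141)² = (-84 + 141)² = 57² = 3249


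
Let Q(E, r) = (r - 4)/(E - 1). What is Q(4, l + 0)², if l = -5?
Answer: 9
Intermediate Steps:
Q(E, r) = (-4 + r)/(-1 + E)
Q(4, l + 0)² = ((-4 + (-5 + 0))/(-1 + 4))² = ((-4 - 5)/3)² = ((⅓)*(-9))² = (-3)² = 9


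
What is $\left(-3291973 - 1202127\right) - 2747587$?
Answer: $-7241687$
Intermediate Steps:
$\left(-3291973 - 1202127\right) - 2747587 = -4494100 - 2747587 = -7241687$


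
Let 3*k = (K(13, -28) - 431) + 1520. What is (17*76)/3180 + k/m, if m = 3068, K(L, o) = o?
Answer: 424043/813020 ≈ 0.52157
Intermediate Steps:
k = 1061/3 (k = ((-28 - 431) + 1520)/3 = (-459 + 1520)/3 = (1/3)*1061 = 1061/3 ≈ 353.67)
(17*76)/3180 + k/m = (17*76)/3180 + (1061/3)/3068 = 1292*(1/3180) + (1061/3)*(1/3068) = 323/795 + 1061/9204 = 424043/813020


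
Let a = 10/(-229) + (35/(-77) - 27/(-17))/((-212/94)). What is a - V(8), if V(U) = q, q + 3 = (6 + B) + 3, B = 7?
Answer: -580095/42823 ≈ -13.546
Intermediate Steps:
q = 13 (q = -3 + ((6 + 7) + 3) = -3 + (13 + 3) = -3 + 16 = 13)
a = -23396/42823 (a = 10*(-1/229) + (35*(-1/77) - 27*(-1/17))/((-212*1/94)) = -10/229 + (-5/11 + 27/17)/(-106/47) = -10/229 + (212/187)*(-47/106) = -10/229 - 94/187 = -23396/42823 ≈ -0.54634)
V(U) = 13
a - V(8) = -23396/42823 - 1*13 = -23396/42823 - 13 = -580095/42823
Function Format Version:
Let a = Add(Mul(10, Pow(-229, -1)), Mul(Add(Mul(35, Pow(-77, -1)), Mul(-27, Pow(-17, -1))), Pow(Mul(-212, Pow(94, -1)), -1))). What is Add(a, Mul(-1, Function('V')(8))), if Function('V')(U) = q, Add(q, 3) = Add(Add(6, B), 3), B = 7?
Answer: Rational(-580095, 42823) ≈ -13.546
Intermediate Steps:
q = 13 (q = Add(-3, Add(Add(6, 7), 3)) = Add(-3, Add(13, 3)) = Add(-3, 16) = 13)
a = Rational(-23396, 42823) (a = Add(Mul(10, Rational(-1, 229)), Mul(Add(Mul(35, Rational(-1, 77)), Mul(-27, Rational(-1, 17))), Pow(Mul(-212, Rational(1, 94)), -1))) = Add(Rational(-10, 229), Mul(Add(Rational(-5, 11), Rational(27, 17)), Pow(Rational(-106, 47), -1))) = Add(Rational(-10, 229), Mul(Rational(212, 187), Rational(-47, 106))) = Add(Rational(-10, 229), Rational(-94, 187)) = Rational(-23396, 42823) ≈ -0.54634)
Function('V')(U) = 13
Add(a, Mul(-1, Function('V')(8))) = Add(Rational(-23396, 42823), Mul(-1, 13)) = Add(Rational(-23396, 42823), -13) = Rational(-580095, 42823)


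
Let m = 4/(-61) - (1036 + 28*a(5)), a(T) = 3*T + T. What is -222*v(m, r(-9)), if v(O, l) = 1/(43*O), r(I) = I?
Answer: 6771/2093240 ≈ 0.0032347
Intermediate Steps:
a(T) = 4*T
m = -97360/61 (m = 4/(-61) - 28/(1/(4*5 + 37)) = 4*(-1/61) - 28/(1/(20 + 37)) = -4/61 - 28/(1/57) = -4/61 - 28/1/57 = -4/61 - 28*57 = -4/61 - 1596 = -97360/61 ≈ -1596.1)
v(O, l) = 1/(43*O)
-222*v(m, r(-9)) = -222/(43*(-97360/61)) = -222*(-61)/(43*97360) = -222*(-61/4186480) = 6771/2093240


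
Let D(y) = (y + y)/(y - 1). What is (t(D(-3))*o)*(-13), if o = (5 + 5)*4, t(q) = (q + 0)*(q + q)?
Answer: -2340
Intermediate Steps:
D(y) = 2*y/(-1 + y) (D(y) = (2*y)/(-1 + y) = 2*y/(-1 + y))
t(q) = 2*q**2 (t(q) = q*(2*q) = 2*q**2)
o = 40 (o = 10*4 = 40)
(t(D(-3))*o)*(-13) = ((2*(2*(-3)/(-1 - 3))**2)*40)*(-13) = ((2*(2*(-3)/(-4))**2)*40)*(-13) = ((2*(2*(-3)*(-1/4))**2)*40)*(-13) = ((2*(3/2)**2)*40)*(-13) = ((2*(9/4))*40)*(-13) = ((9/2)*40)*(-13) = 180*(-13) = -2340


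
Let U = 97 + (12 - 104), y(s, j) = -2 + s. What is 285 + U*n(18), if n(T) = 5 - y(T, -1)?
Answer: 230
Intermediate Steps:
U = 5 (U = 97 - 92 = 5)
n(T) = 7 - T (n(T) = 5 - (-2 + T) = 5 + (2 - T) = 7 - T)
285 + U*n(18) = 285 + 5*(7 - 1*18) = 285 + 5*(7 - 18) = 285 + 5*(-11) = 285 - 55 = 230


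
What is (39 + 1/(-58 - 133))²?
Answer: 55472704/36481 ≈ 1520.6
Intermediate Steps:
(39 + 1/(-58 - 133))² = (39 + 1/(-191))² = (39 - 1/191)² = (7448/191)² = 55472704/36481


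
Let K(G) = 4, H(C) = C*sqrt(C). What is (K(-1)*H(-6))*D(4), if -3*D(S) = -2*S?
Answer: -64*I*sqrt(6) ≈ -156.77*I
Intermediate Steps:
D(S) = 2*S/3 (D(S) = -(-2)*S/3 = 2*S/3)
H(C) = C**(3/2)
(K(-1)*H(-6))*D(4) = (4*(-6)**(3/2))*((2/3)*4) = (4*(-6*I*sqrt(6)))*(8/3) = -24*I*sqrt(6)*(8/3) = -64*I*sqrt(6)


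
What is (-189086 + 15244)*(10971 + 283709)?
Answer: -51227760560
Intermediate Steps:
(-189086 + 15244)*(10971 + 283709) = -173842*294680 = -51227760560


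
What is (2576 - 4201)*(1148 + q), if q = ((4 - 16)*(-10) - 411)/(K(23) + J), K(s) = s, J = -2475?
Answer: -4574678875/2452 ≈ -1.8657e+6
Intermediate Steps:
q = 291/2452 (q = ((4 - 16)*(-10) - 411)/(23 - 2475) = (-12*(-10) - 411)/(-2452) = (120 - 411)*(-1/2452) = -291*(-1/2452) = 291/2452 ≈ 0.11868)
(2576 - 4201)*(1148 + q) = (2576 - 4201)*(1148 + 291/2452) = -1625*2815187/2452 = -4574678875/2452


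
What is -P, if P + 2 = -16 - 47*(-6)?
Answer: -264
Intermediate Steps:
P = 264 (P = -2 + (-16 - 47*(-6)) = -2 + (-16 + 282) = -2 + 266 = 264)
-P = -1*264 = -264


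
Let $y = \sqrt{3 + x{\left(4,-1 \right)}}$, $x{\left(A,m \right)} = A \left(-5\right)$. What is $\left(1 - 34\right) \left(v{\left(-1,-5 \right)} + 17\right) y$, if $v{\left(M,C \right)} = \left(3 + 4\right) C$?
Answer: $594 i \sqrt{17} \approx 2449.1 i$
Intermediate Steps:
$x{\left(A,m \right)} = - 5 A$
$v{\left(M,C \right)} = 7 C$
$y = i \sqrt{17}$ ($y = \sqrt{3 - 20} = \sqrt{-17} = i \sqrt{17} \approx 4.1231 i$)
$\left(1 - 34\right) \left(v{\left(-1,-5 \right)} + 17\right) y = \left(1 - 34\right) \left(7 \left(-5\right) + 17\right) i \sqrt{17} = - 33 \left(-35 + 17\right) i \sqrt{17} = \left(-33\right) \left(-18\right) i \sqrt{17} = 594 i \sqrt{17}$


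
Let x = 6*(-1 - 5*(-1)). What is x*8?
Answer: 192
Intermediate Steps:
x = 24 (x = 6*(-1 + 5) = 6*4 = 24)
x*8 = 24*8 = 192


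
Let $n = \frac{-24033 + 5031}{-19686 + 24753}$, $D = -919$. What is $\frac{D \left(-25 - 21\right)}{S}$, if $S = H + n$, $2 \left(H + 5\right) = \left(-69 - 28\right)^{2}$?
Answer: $\frac{142801572}{15862243} \approx 9.0026$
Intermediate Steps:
$n = - \frac{6334}{1689}$ ($n = - \frac{19002}{5067} = \left(-19002\right) \frac{1}{5067} = - \frac{6334}{1689} \approx -3.7501$)
$H = \frac{9399}{2}$ ($H = -5 + \frac{\left(-69 - 28\right)^{2}}{2} = -5 + \frac{\left(-97\right)^{2}}{2} = -5 + \frac{1}{2} \cdot 9409 = -5 + \frac{9409}{2} = \frac{9399}{2} \approx 4699.5$)
$S = \frac{15862243}{3378}$ ($S = \frac{9399}{2} - \frac{6334}{1689} = \frac{15862243}{3378} \approx 4695.8$)
$\frac{D \left(-25 - 21\right)}{S} = \frac{\left(-919\right) \left(-25 - 21\right)}{\frac{15862243}{3378}} = \left(-919\right) \left(-46\right) \frac{3378}{15862243} = 42274 \cdot \frac{3378}{15862243} = \frac{142801572}{15862243}$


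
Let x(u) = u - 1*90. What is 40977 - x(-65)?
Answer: 41132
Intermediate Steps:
x(u) = -90 + u (x(u) = u - 90 = -90 + u)
40977 - x(-65) = 40977 - (-90 - 65) = 40977 - 1*(-155) = 40977 + 155 = 41132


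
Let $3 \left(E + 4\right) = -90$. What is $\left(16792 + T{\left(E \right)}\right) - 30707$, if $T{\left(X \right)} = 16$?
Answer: $-13899$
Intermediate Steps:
$E = -34$ ($E = -4 + \frac{1}{3} \left(-90\right) = -4 - 30 = -34$)
$\left(16792 + T{\left(E \right)}\right) - 30707 = \left(16792 + 16\right) - 30707 = 16808 - 30707 = -13899$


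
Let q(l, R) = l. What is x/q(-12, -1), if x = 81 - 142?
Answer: 61/12 ≈ 5.0833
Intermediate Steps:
x = -61
x/q(-12, -1) = -61/(-12) = -61*(-1/12) = 61/12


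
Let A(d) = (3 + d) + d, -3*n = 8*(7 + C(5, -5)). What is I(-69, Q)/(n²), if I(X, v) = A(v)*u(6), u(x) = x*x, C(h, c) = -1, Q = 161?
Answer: 2925/64 ≈ 45.703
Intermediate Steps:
u(x) = x²
n = -16 (n = -8*(7 - 1)/3 = -8*6/3 = -⅓*48 = -16)
A(d) = 3 + 2*d
I(X, v) = 108 + 72*v (I(X, v) = (3 + 2*v)*6² = (3 + 2*v)*36 = 108 + 72*v)
I(-69, Q)/(n²) = (108 + 72*161)/((-16)²) = (108 + 11592)/256 = 11700*(1/256) = 2925/64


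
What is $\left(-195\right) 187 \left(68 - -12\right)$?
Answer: $-2917200$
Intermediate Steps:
$\left(-195\right) 187 \left(68 - -12\right) = - 36465 \left(68 + 12\right) = \left(-36465\right) 80 = -2917200$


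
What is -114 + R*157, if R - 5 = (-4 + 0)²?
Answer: 3183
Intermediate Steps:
R = 21 (R = 5 + (-4 + 0)² = 5 + (-4)² = 5 + 16 = 21)
-114 + R*157 = -114 + 21*157 = -114 + 3297 = 3183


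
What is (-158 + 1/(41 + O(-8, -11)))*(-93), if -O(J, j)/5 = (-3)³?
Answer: 2586051/176 ≈ 14693.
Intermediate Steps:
O(J, j) = 135 (O(J, j) = -5*(-3)³ = -5*(-27) = 135)
(-158 + 1/(41 + O(-8, -11)))*(-93) = (-158 + 1/(41 + 135))*(-93) = (-158 + 1/176)*(-93) = -27807/176*(-93) = 2586051/176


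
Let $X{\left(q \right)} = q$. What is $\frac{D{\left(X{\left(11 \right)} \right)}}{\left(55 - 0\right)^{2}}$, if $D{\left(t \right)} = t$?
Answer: $\frac{1}{275} \approx 0.0036364$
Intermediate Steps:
$\frac{D{\left(X{\left(11 \right)} \right)}}{\left(55 - 0\right)^{2}} = \frac{11}{\left(55 - 0\right)^{2}} = \frac{11}{\left(55 + 0\right)^{2}} = \frac{11}{55^{2}} = \frac{11}{3025} = 11 \cdot \frac{1}{3025} = \frac{1}{275}$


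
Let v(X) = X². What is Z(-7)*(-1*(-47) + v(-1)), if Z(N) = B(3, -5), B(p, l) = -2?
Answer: -96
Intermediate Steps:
Z(N) = -2
Z(-7)*(-1*(-47) + v(-1)) = -2*(-1*(-47) + (-1)²) = -2*(47 + 1) = -2*48 = -96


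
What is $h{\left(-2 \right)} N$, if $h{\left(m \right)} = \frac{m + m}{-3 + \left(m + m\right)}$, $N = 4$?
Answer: $\frac{16}{7} \approx 2.2857$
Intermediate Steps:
$h{\left(m \right)} = \frac{2 m}{-3 + 2 m}$
$h{\left(-2 \right)} N = 2 \left(-2\right) \frac{1}{-3 + 2 \left(-2\right)} 4 = 2 \left(-2\right) \frac{1}{-3 - 4} \cdot 4 = 2 \left(-2\right) \frac{1}{-7} \cdot 4 = 2 \left(-2\right) \left(- \frac{1}{7}\right) 4 = \frac{4}{7} \cdot 4 = \frac{16}{7}$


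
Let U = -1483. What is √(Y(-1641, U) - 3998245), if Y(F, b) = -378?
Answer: I*√3998623 ≈ 1999.7*I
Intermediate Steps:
√(Y(-1641, U) - 3998245) = √(-378 - 3998245) = √(-3998623) = I*√3998623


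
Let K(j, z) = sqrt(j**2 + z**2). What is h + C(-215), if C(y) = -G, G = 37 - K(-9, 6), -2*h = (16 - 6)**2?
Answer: -87 + 3*sqrt(13) ≈ -76.183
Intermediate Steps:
h = -50 (h = -(16 - 6)**2/2 = -1/2*10**2 = -1/2*100 = -50)
G = 37 - 3*sqrt(13) (G = 37 - sqrt((-9)**2 + 6**2) = 37 - sqrt(81 + 36) = 37 - sqrt(117) = 37 - 3*sqrt(13) ≈ 26.183)
C(y) = -37 + 3*sqrt(13) (C(y) = -(37 - 3*sqrt(13)) = -37 + 3*sqrt(13))
h + C(-215) = -50 + (-37 + 3*sqrt(13)) = -87 + 3*sqrt(13)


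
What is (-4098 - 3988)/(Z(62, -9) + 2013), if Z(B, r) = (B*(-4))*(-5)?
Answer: -8086/3253 ≈ -2.4857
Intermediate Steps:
Z(B, r) = 20*B (Z(B, r) = -4*B*(-5) = 20*B)
(-4098 - 3988)/(Z(62, -9) + 2013) = (-4098 - 3988)/(20*62 + 2013) = -8086/(1240 + 2013) = -8086/3253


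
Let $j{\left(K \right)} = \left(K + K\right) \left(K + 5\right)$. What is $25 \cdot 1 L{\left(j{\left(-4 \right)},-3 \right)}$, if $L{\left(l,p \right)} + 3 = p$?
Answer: $-150$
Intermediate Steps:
$j{\left(K \right)} = 2 K \left(5 + K\right)$
$L{\left(l,p \right)} = -3 + p$
$25 \cdot 1 L{\left(j{\left(-4 \right)},-3 \right)} = 25 \cdot 1 \left(-3 - 3\right) = 25 \left(-6\right) = -150$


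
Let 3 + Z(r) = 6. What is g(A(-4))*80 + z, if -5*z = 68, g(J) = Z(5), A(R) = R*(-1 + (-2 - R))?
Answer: 1132/5 ≈ 226.40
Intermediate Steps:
A(R) = R*(-3 - R)
Z(r) = 3 (Z(r) = -3 + 6 = 3)
g(J) = 3
z = -68/5 (z = -⅕*68 = -68/5 ≈ -13.600)
g(A(-4))*80 + z = 3*80 - 68/5 = 240 - 68/5 = 1132/5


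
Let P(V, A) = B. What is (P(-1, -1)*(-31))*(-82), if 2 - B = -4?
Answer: 15252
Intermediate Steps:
B = 6 (B = 2 - 1*(-4) = 2 + 4 = 6)
P(V, A) = 6
(P(-1, -1)*(-31))*(-82) = (6*(-31))*(-82) = -186*(-82) = 15252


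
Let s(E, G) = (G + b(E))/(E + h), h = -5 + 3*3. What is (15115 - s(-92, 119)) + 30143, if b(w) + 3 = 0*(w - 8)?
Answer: 995705/22 ≈ 45259.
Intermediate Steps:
b(w) = -3 (b(w) = -3 + 0*(w - 8) = -3 + 0*(-8 + w) = -3 + 0 = -3)
h = 4 (h = -5 + 9 = 4)
s(E, G) = (-3 + G)/(4 + E) (s(E, G) = (G - 3)/(E + 4) = (-3 + G)/(4 + E))
(15115 - s(-92, 119)) + 30143 = (15115 - (-3 + 119)/(4 - 92)) + 30143 = (15115 - 116/(-88)) + 30143 = (15115 - (-1)*116/88) + 30143 = (15115 - 1*(-29/22)) + 30143 = (15115 + 29/22) + 30143 = 332559/22 + 30143 = 995705/22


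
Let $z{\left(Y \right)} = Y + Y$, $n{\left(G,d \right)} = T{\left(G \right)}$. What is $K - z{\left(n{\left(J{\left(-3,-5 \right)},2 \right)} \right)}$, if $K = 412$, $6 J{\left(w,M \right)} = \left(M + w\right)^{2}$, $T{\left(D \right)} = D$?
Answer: $\frac{1172}{3} \approx 390.67$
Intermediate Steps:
$J{\left(w,M \right)} = \frac{\left(M + w\right)^{2}}{6}$
$n{\left(G,d \right)} = G$
$z{\left(Y \right)} = 2 Y$
$K - z{\left(n{\left(J{\left(-3,-5 \right)},2 \right)} \right)} = 412 - 2 \frac{\left(-5 - 3\right)^{2}}{6} = 412 - 2 \frac{\left(-8\right)^{2}}{6} = 412 - 2 \cdot \frac{1}{6} \cdot 64 = 412 - 2 \cdot \frac{32}{3} = 412 - \frac{64}{3} = \frac{1172}{3}$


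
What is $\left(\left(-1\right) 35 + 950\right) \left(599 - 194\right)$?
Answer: $370575$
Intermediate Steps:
$\left(\left(-1\right) 35 + 950\right) \left(599 - 194\right) = \left(-35 + 950\right) \left(599 - 194\right) = 915 \cdot 405 = 370575$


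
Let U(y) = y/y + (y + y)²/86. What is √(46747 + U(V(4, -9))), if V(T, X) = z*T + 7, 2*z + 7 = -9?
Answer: √86490802/43 ≈ 216.28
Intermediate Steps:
z = -8 (z = -7/2 + (½)*(-9) = -7/2 - 9/2 = -8)
V(T, X) = 7 - 8*T (V(T, X) = -8*T + 7 = 7 - 8*T)
U(y) = 1 + 2*y²/43 (U(y) = 1 + (2*y)²*(1/86) = 1 + (4*y²)*(1/86) = 1 + 2*y²/43)
√(46747 + U(V(4, -9))) = √(46747 + (1 + 2*(7 - 8*4)²/43)) = √(46747 + (1 + 2*(7 - 32)²/43)) = √(46747 + (1 + (2/43)*(-25)²)) = √(46747 + (1 + (2/43)*625)) = √(46747 + (1 + 1250/43)) = √(46747 + 1293/43) = √(2011414/43) = √86490802/43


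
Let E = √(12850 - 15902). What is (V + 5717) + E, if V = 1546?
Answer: 7263 + 2*I*√763 ≈ 7263.0 + 55.245*I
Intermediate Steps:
E = 2*I*√763 (E = √(-3052) = 2*I*√763 ≈ 55.245*I)
(V + 5717) + E = (1546 + 5717) + 2*I*√763 = 7263 + 2*I*√763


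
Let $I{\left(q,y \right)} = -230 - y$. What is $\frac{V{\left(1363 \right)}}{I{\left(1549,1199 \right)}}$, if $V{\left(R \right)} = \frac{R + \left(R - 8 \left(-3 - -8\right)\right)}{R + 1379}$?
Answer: $- \frac{1343}{1959159} \approx -0.0006855$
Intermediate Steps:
$V{\left(R \right)} = \frac{-40 + 2 R}{1379 + R}$ ($V{\left(R \right)} = \frac{R + \left(R - 8 \left(-3 + 8\right)\right)}{1379 + R} = \frac{R + \left(R - 40\right)}{1379 + R} = \frac{R + \left(-40 + R\right)}{1379 + R} = \frac{-40 + 2 R}{1379 + R}$)
$\frac{V{\left(1363 \right)}}{I{\left(1549,1199 \right)}} = \frac{2 \frac{1}{1379 + 1363} \left(-20 + 1363\right)}{-230 - 1199} = \frac{2 \cdot \frac{1}{2742} \cdot 1343}{-230 - 1199} = \frac{2 \cdot \frac{1}{2742} \cdot 1343}{-1429} = \frac{1343}{1371} \left(- \frac{1}{1429}\right) = - \frac{1343}{1959159}$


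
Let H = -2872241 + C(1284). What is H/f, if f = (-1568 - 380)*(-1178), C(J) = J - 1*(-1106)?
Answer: -2869851/2294744 ≈ -1.2506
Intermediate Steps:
C(J) = 1106 + J (C(J) = J + 1106 = 1106 + J)
H = -2869851 (H = -2872241 + (1106 + 1284) = -2872241 + 2390 = -2869851)
f = 2294744 (f = -1948*(-1178) = 2294744)
H/f = -2869851/2294744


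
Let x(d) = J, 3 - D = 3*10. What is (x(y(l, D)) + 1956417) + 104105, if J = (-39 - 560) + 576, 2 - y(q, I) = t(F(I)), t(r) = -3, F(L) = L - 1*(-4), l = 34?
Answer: 2060499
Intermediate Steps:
F(L) = 4 + L (F(L) = L + 4 = 4 + L)
D = -27 (D = 3 - 3*10 = 3 - 1*30 = 3 - 30 = -27)
y(q, I) = 5 (y(q, I) = 2 - 1*(-3) = 2 + 3 = 5)
J = -23 (J = -599 + 576 = -23)
x(d) = -23
(x(y(l, D)) + 1956417) + 104105 = (-23 + 1956417) + 104105 = 1956394 + 104105 = 2060499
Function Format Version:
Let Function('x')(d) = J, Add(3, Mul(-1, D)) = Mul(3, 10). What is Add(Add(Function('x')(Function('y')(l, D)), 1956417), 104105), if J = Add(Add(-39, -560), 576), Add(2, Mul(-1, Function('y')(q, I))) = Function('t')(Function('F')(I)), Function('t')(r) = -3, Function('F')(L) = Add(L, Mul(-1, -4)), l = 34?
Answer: 2060499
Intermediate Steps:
Function('F')(L) = Add(4, L) (Function('F')(L) = Add(L, 4) = Add(4, L))
D = -27 (D = Add(3, Mul(-1, Mul(3, 10))) = Add(3, Mul(-1, 30)) = Add(3, -30) = -27)
Function('y')(q, I) = 5 (Function('y')(q, I) = Add(2, Mul(-1, -3)) = Add(2, 3) = 5)
J = -23 (J = Add(-599, 576) = -23)
Function('x')(d) = -23
Add(Add(Function('x')(Function('y')(l, D)), 1956417), 104105) = Add(Add(-23, 1956417), 104105) = Add(1956394, 104105) = 2060499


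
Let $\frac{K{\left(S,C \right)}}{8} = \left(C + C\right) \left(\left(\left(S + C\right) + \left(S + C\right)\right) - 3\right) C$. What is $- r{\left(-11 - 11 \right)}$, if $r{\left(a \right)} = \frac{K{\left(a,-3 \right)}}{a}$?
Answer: $- \frac{3816}{11} \approx -346.91$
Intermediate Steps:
$K{\left(S,C \right)} = 16 C^{2} \left(-3 + 2 C + 2 S\right)$ ($K{\left(S,C \right)} = 8 \left(C + C\right) \left(\left(\left(S + C\right) + \left(S + C\right)\right) - 3\right) C = 8 \cdot 2 C \left(\left(\left(C + S\right) + \left(C + S\right)\right) - 3\right) C = 8 \cdot 2 C \left(\left(2 C + 2 S\right) - 3\right) C = 8 \cdot 2 C \left(-3 + 2 C + 2 S\right) C = 8 \cdot 2 C^{2} \left(-3 + 2 C + 2 S\right) = 16 C^{2} \left(-3 + 2 C + 2 S\right)$)
$r{\left(a \right)} = \frac{-1296 + 288 a}{a}$ ($r{\left(a \right)} = \frac{\left(-3\right)^{2} \left(-48 + 32 \left(-3\right) + 32 a\right)}{a} = \frac{9 \left(-48 - 96 + 32 a\right)}{a} = \frac{9 \left(-144 + 32 a\right)}{a} = \frac{-1296 + 288 a}{a}$)
$- r{\left(-11 - 11 \right)} = - (288 - \frac{1296}{-11 - 11}) = - (288 - \frac{1296}{-22}) = - (288 - - \frac{648}{11}) = - (288 + \frac{648}{11}) = \left(-1\right) \frac{3816}{11} = - \frac{3816}{11}$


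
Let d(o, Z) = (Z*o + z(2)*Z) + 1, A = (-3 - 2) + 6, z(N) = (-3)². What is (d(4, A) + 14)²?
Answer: 784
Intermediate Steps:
z(N) = 9
A = 1 (A = -5 + 6 = 1)
d(o, Z) = 1 + 9*Z + Z*o (d(o, Z) = (Z*o + 9*Z) + 1 = (9*Z + Z*o) + 1 = 1 + 9*Z + Z*o)
(d(4, A) + 14)² = ((1 + 9*1 + 1*4) + 14)² = ((1 + 9 + 4) + 14)² = (14 + 14)² = 28² = 784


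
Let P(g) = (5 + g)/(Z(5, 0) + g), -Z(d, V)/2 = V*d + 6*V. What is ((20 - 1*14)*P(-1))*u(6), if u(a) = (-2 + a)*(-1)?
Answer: 96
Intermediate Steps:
u(a) = 2 - a
Z(d, V) = -12*V - 2*V*d (Z(d, V) = -2*(V*d + 6*V) = -2*(6*V + V*d) = -12*V - 2*V*d)
P(g) = (5 + g)/g (P(g) = (5 + g)/(-2*0*(6 + 5) + g) = (5 + g)/(-2*0*11 + g) = (5 + g)/(0 + g) = (5 + g)/g)
((20 - 1*14)*P(-1))*u(6) = ((20 - 1*14)*((5 - 1)/(-1)))*(2 - 1*6) = ((20 - 14)*(-1*4))*(2 - 6) = (6*(-4))*(-4) = -24*(-4) = 96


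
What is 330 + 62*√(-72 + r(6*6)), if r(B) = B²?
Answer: 330 + 372*√34 ≈ 2499.1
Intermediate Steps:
330 + 62*√(-72 + r(6*6)) = 330 + 62*√(-72 + (6*6)²) = 330 + 62*√(-72 + 36²) = 330 + 62*√(-72 + 1296) = 330 + 62*√1224 = 330 + 62*(6*√34) = 330 + 372*√34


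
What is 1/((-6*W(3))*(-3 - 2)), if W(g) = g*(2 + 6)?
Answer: 1/720 ≈ 0.0013889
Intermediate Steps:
W(g) = 8*g (W(g) = g*8 = 8*g)
1/((-6*W(3))*(-3 - 2)) = 1/((-48*3)*(-3 - 2)) = 1/(-6*24*(-5)) = 1/(-144*(-5)) = 1/720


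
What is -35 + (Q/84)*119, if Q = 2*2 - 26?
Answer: -397/6 ≈ -66.167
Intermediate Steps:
Q = -22 (Q = 4 - 26 = -22)
-35 + (Q/84)*119 = -35 - 22/84*119 = -35 - 22*1/84*119 = -35 - 11/42*119 = -35 - 187/6 = -397/6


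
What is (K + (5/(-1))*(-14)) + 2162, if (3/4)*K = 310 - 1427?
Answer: 2228/3 ≈ 742.67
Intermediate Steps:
K = -4468/3 (K = 4*(310 - 1427)/3 = (4/3)*(-1117) = -4468/3 ≈ -1489.3)
(K + (5/(-1))*(-14)) + 2162 = (-4468/3 + (5/(-1))*(-14)) + 2162 = (-4468/3 + (5*(-1))*(-14)) + 2162 = (-4468/3 - 5*(-14)) + 2162 = (-4468/3 + 70) + 2162 = -4258/3 + 2162 = 2228/3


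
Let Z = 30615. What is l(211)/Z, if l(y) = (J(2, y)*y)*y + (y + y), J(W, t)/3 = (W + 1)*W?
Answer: 160360/6123 ≈ 26.190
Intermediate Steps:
J(W, t) = 3*W*(1 + W) (J(W, t) = 3*((W + 1)*W) = 3*((1 + W)*W) = 3*(W*(1 + W)) = 3*W*(1 + W))
l(y) = 2*y + 18*y² (l(y) = ((3*2*(1 + 2))*y)*y + (y + y) = ((3*2*3)*y)*y + 2*y = (18*y)*y + 2*y = 18*y² + 2*y = 2*y + 18*y²)
l(211)/Z = (2*211*(1 + 9*211))/30615 = (2*211*(1 + 1899))*(1/30615) = (2*211*1900)*(1/30615) = 801800*(1/30615) = 160360/6123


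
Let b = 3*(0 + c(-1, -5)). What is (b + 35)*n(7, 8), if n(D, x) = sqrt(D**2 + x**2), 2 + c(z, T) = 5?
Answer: 44*sqrt(113) ≈ 467.73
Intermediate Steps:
c(z, T) = 3 (c(z, T) = -2 + 5 = 3)
b = 9 (b = 3*(0 + 3) = 3*3 = 9)
(b + 35)*n(7, 8) = (9 + 35)*sqrt(7**2 + 8**2) = 44*sqrt(49 + 64) = 44*sqrt(113)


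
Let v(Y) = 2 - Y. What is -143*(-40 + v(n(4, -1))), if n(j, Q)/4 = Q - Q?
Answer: 5434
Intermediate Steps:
n(j, Q) = 0 (n(j, Q) = 4*(Q - Q) = 4*0 = 0)
-143*(-40 + v(n(4, -1))) = -143*(-40 + (2 - 1*0)) = -143*(-40 + (2 + 0)) = -143*(-40 + 2) = -143*(-38) = 5434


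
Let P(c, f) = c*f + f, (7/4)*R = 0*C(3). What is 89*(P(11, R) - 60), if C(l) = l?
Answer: -5340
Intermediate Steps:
R = 0 (R = 4*(0*3)/7 = (4/7)*0 = 0)
P(c, f) = f + c*f
89*(P(11, R) - 60) = 89*(0*(1 + 11) - 60) = 89*(0*12 - 60) = 89*(0 - 60) = 89*(-60) = -5340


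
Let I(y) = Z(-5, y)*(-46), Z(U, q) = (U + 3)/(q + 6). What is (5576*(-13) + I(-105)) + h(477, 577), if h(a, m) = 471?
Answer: -7129775/99 ≈ -72018.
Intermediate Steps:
Z(U, q) = (3 + U)/(6 + q)
I(y) = 92/(6 + y) (I(y) = ((3 - 5)/(6 + y))*(-46) = (-2/(6 + y))*(-46) = -2/(6 + y)*(-46) = 92/(6 + y))
(5576*(-13) + I(-105)) + h(477, 577) = (5576*(-13) + 92/(6 - 105)) + 471 = (-72488 + 92/(-99)) + 471 = (-72488 + 92*(-1/99)) + 471 = (-72488 - 92/99) + 471 = -7176404/99 + 471 = -7129775/99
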